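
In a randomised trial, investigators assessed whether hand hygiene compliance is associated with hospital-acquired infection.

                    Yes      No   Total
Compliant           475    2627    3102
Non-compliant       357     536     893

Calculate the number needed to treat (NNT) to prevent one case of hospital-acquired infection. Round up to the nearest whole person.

5

Risk in treated group = 475/3102 = 0.15313; risk in control = 357/893 = 0.39978.
Absolute risk reduction = 0.39978 − 0.15313 = 0.24665
NNT = 1 / ARR = 1 / 0.24665 = 4.054 → round up → 5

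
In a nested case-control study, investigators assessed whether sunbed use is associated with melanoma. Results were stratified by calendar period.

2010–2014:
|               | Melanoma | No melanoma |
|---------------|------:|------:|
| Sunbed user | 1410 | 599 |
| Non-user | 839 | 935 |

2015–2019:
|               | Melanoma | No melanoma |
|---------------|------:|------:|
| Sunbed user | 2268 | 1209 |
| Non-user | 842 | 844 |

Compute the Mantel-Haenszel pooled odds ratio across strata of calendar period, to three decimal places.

OR_MH = Σ(aᵢdᵢ/nᵢ) / Σ(bᵢcᵢ/nᵢ), where nᵢ is the stratum total.
Stratum 1 (2010–2014): n = 3783; a·d/n = 1410·935/3783 = 348.4933; b·c/n = 599·839/3783 = 132.8472
Stratum 2 (2015–2019): n = 5163; a·d/n = 2268·844/5163 = 370.7519; b·c/n = 1209·842/5163 = 197.1679
OR_MH = (348.4933 + 370.7519) / (132.8472 + 197.1679) = 719.2451 / 330.0151 = 2.17943

2.179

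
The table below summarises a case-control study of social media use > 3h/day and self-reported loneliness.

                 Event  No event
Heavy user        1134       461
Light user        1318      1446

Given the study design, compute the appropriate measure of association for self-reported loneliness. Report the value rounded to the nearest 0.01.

Cells: a = 1134, b = 461, c = 1318, d = 1446.
This is a case-control study: participants were sampled on outcome status, so risks in the source population cannot be estimated directly — relative risk is not valid here. The odds ratio is the appropriate measure.
OR = (a·d)/(b·c) = (1134 × 1446) / (461 × 1318) = 1639764 / 607598 = 2.69876

2.70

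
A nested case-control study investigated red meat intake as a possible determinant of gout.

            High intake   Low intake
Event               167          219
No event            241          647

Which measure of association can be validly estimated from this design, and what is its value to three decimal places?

2.047

Reading the table with exposure as columns: a = 167 (High intake, case), b = 241 (High intake, non-case), c = 219 (Low intake, case), d = 647.
This is a nested case-control study: participants were sampled on outcome status, so risks in the source population cannot be estimated directly — relative risk is not valid here. The odds ratio is the appropriate measure.
OR = (a·d)/(b·c) = (167 × 647) / (241 × 219) = 108049 / 52779 = 2.04720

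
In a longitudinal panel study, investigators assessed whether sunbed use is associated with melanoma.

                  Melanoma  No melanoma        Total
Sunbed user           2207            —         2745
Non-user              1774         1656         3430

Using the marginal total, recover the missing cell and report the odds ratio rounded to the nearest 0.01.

3.83

The missing cell is in the exposed row: 2745 − 2207 = 538.
So a = 2207, b = 538, c = 1774, d = 1656.
OR = (a·d)/(b·c) = (2207 × 1656) / (538 × 1774) = 3654792 / 954412 = 3.82937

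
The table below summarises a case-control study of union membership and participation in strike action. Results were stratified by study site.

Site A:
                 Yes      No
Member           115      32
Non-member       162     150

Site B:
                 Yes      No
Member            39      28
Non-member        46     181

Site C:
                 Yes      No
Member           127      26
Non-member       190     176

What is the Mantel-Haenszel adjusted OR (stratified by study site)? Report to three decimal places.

4.154

OR_MH = Σ(aᵢdᵢ/nᵢ) / Σ(bᵢcᵢ/nᵢ), where nᵢ is the stratum total.
Stratum 1 (Site A): n = 459; a·d/n = 115·150/459 = 37.5817; b·c/n = 32·162/459 = 11.2941
Stratum 2 (Site B): n = 294; a·d/n = 39·181/294 = 24.0102; b·c/n = 28·46/294 = 4.3810
Stratum 3 (Site C): n = 519; a·d/n = 127·176/519 = 43.0674; b·c/n = 26·190/519 = 9.5183
OR_MH = (37.5817 + 24.0102 + 43.0674) / (11.2941 + 4.3810 + 9.5183) = 104.6593 / 25.1934 = 4.15424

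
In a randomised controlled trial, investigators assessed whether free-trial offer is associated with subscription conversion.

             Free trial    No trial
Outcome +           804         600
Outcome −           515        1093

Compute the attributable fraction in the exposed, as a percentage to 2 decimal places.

41.86

Reading the table with exposure as columns: a = 804 (Free trial, case), b = 515 (Free trial, non-case), c = 600 (No trial, case), d = 1093.
Risk in exposed = 804/1319 = 0.60955; risk in unexposed = 600/1693 = 0.35440.
RR = 0.60955/0.35440 = 1.71995
AR% = (RR − 1)/RR × 100 = (1.71995 − 1)/1.71995 × 100 = 41.8589%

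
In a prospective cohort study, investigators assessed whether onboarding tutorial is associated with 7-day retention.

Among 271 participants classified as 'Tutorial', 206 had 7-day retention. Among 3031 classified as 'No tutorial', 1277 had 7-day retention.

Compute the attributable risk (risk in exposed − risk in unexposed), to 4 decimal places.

From the description: a = 206, b = 65, c = 1277, d = 1754.
Risk in exposed = 206/271 = 0.760148; risk in unexposed = 1277/3031 = 0.421313.
Risk difference = 0.760148 − 0.421313 = 0.338835

0.3388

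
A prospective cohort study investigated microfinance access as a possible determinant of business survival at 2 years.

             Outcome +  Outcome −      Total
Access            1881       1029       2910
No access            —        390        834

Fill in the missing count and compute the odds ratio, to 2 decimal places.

The missing cell is in the unexposed row: 834 − 390 = 444.
So a = 1881, b = 1029, c = 444, d = 390.
OR = (a·d)/(b·c) = (1881 × 390) / (1029 × 444) = 733590 / 456876 = 1.60567

1.61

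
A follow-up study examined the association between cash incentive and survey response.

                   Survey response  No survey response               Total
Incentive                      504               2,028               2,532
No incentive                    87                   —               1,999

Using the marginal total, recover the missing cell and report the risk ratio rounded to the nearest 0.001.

4.574

The missing cell is in the unexposed row: 1999 − 87 = 1912.
So a = 504, b = 2028, c = 87, d = 1912.
RR = [a/(a+b)] / [c/(c+d)] = (504/2532) / (87/1999) = 0.19905/0.04352 = 4.57362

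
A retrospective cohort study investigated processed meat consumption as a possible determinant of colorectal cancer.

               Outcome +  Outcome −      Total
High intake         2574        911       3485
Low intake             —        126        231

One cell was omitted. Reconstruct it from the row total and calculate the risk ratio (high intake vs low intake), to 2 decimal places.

The missing cell is in the unexposed row: 231 − 126 = 105.
So a = 2574, b = 911, c = 105, d = 126.
RR = [a/(a+b)] / [c/(c+d)] = (2574/3485) / (105/231) = 0.73859/0.45455 = 1.62491

1.62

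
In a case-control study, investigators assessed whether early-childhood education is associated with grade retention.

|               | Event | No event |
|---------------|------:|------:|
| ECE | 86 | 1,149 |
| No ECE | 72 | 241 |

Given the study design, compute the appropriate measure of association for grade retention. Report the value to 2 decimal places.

Cells: a = 86, b = 1149, c = 72, d = 241.
This is a case-control study: participants were sampled on outcome status, so risks in the source population cannot be estimated directly — relative risk is not valid here. The odds ratio is the appropriate measure.
OR = (a·d)/(b·c) = (86 × 241) / (1149 × 72) = 20726 / 82728 = 0.25053

0.25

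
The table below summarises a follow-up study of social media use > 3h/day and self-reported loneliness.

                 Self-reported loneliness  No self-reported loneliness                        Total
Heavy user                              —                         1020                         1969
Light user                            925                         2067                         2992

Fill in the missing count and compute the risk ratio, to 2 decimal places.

The missing cell is in the exposed row: 1969 − 1020 = 949.
So a = 949, b = 1020, c = 925, d = 2067.
RR = [a/(a+b)] / [c/(c+d)] = (949/1969) / (925/2992) = 0.48197/0.30916 = 1.55898

1.56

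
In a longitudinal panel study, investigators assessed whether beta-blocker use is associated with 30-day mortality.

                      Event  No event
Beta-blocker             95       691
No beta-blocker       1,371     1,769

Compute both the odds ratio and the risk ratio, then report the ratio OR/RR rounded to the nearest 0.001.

0.641

Cells: a = 95, b = 691, c = 1371, d = 1769.
OR = (95·1769)/(691·1371) = 168055/947361 = 0.17739
Risk in exposed = 95/786 = 0.12087; risk in unexposed = 1371/3140 = 0.43662; RR = 0.27682
OR/RR = 0.17739 / 0.27682 = 0.64083
The outcome is not rare, so the OR lies further from 1 than the RR.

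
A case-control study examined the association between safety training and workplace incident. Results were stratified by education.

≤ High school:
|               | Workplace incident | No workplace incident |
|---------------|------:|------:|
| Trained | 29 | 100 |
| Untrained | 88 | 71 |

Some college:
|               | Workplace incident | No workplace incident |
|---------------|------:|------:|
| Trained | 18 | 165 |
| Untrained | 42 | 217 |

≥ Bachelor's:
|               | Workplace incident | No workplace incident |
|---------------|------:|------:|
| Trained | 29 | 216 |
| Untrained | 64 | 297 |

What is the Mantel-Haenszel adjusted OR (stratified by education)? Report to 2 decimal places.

0.44

OR_MH = Σ(aᵢdᵢ/nᵢ) / Σ(bᵢcᵢ/nᵢ), where nᵢ is the stratum total.
Stratum 1 (≤ High school): n = 288; a·d/n = 29·71/288 = 7.1493; b·c/n = 100·88/288 = 30.5556
Stratum 2 (Some college): n = 442; a·d/n = 18·217/442 = 8.8371; b·c/n = 165·42/442 = 15.6787
Stratum 3 (≥ Bachelor's): n = 606; a·d/n = 29·297/606 = 14.2129; b·c/n = 216·64/606 = 22.8119
OR_MH = (7.1493 + 8.8371 + 14.2129) / (30.5556 + 15.6787 + 22.8119) = 30.1993 / 69.0462 = 0.43738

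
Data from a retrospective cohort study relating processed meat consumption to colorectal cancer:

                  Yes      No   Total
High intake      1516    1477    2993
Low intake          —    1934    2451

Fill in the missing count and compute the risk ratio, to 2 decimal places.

2.40

The missing cell is in the unexposed row: 2451 − 1934 = 517.
So a = 1516, b = 1477, c = 517, d = 1934.
RR = [a/(a+b)] / [c/(c+d)] = (1516/2993) / (517/2451) = 0.50652/0.21093 = 2.40129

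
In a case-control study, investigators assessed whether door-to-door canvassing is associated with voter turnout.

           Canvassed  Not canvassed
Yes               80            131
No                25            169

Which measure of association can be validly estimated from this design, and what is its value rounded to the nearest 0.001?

Reading the table with exposure as columns: a = 80 (Canvassed, case), b = 25 (Canvassed, non-case), c = 131 (Not canvassed, case), d = 169.
This is a case-control study: participants were sampled on outcome status, so risks in the source population cannot be estimated directly — relative risk is not valid here. The odds ratio is the appropriate measure.
OR = (a·d)/(b·c) = (80 × 169) / (25 × 131) = 13520 / 3275 = 4.12824

4.128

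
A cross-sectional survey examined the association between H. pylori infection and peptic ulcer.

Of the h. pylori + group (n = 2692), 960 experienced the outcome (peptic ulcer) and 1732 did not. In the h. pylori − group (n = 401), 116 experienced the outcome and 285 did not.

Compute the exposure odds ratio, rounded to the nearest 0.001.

From the description: a = 960, b = 1732, c = 116, d = 285.
OR = (a·d)/(b·c) = (960 × 285) / (1732 × 116) = 273600 / 200912 = 1.36179
The odds of peptic ulcer are about 1.36 times as high in the h. pylori + group.

1.362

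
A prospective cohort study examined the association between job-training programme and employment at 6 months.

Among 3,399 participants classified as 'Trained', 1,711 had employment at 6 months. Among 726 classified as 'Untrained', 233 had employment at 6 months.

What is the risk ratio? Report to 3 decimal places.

1.568

From the description: a = 1711, b = 1688, c = 233, d = 493.
Risk in exposed = 1711/3399 = 0.50338; risk in unexposed = 233/726 = 0.32094.
RR = 0.50338 / 0.32094 = 1.56848
The risk among the exposed is 1.57 times that among the unexposed.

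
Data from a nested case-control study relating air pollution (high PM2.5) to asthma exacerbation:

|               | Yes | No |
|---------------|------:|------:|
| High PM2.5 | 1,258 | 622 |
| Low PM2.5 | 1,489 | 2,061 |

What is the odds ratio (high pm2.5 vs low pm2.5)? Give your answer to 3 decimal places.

2.799

Cells: a = 1258, b = 622, c = 1489, d = 2061.
OR = (a·d)/(b·c) = (1258 × 2061) / (622 × 1489) = 2592738 / 926158 = 2.79946
The odds of asthma exacerbation are about 2.80 times as high in the high pm2.5 group.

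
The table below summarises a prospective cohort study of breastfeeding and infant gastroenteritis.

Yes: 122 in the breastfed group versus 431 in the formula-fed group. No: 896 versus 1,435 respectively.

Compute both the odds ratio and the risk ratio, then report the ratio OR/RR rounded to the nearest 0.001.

0.874

From the description: a = 122, b = 896, c = 431, d = 1435.
OR = (122·1435)/(896·431) = 175070/386176 = 0.45334
Risk in exposed = 122/1018 = 0.11984; risk in unexposed = 431/1866 = 0.23098; RR = 0.51886
OR/RR = 0.45334 / 0.51886 = 0.87374
The outcome is not rare, so the OR lies further from 1 than the RR.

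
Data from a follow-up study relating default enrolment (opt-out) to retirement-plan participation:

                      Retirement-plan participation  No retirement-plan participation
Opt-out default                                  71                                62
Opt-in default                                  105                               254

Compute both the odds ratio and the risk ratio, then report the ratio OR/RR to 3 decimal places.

1.518

Cells: a = 71, b = 62, c = 105, d = 254.
OR = (71·254)/(62·105) = 18034/6510 = 2.77020
Risk in exposed = 71/133 = 0.53383; risk in unexposed = 105/359 = 0.29248; RR = 1.82521
OR/RR = 2.77020 / 1.82521 = 1.51775
The outcome is not rare, so the OR lies further from 1 than the RR.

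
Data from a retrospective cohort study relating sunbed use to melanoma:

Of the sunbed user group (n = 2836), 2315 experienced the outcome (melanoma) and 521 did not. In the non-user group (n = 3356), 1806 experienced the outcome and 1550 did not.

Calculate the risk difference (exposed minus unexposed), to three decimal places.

From the description: a = 2315, b = 521, c = 1806, d = 1550.
Risk in exposed = 2315/2836 = 0.816291; risk in unexposed = 1806/3356 = 0.538141.
Risk difference = 0.816291 − 0.538141 = 0.278150

0.278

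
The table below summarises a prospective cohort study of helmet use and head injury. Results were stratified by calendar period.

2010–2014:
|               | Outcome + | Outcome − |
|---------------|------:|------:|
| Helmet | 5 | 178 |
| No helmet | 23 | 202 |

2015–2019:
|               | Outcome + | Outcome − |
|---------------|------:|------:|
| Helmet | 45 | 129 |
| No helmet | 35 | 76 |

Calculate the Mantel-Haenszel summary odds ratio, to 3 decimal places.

0.559

OR_MH = Σ(aᵢdᵢ/nᵢ) / Σ(bᵢcᵢ/nᵢ), where nᵢ is the stratum total.
Stratum 1 (2010–2014): n = 408; a·d/n = 5·202/408 = 2.4755; b·c/n = 178·23/408 = 10.0343
Stratum 2 (2015–2019): n = 285; a·d/n = 45·76/285 = 12.0000; b·c/n = 129·35/285 = 15.8421
OR_MH = (2.4755 + 12.0000) / (10.0343 + 15.8421) = 14.4755 / 25.8764 = 0.55941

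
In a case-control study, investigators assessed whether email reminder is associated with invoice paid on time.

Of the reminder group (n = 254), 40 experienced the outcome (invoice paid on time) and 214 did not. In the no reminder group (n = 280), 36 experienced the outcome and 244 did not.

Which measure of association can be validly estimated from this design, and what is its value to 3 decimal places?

1.267

From the description: a = 40, b = 214, c = 36, d = 244.
This is a case-control study: participants were sampled on outcome status, so risks in the source population cannot be estimated directly — relative risk is not valid here. The odds ratio is the appropriate measure.
OR = (a·d)/(b·c) = (40 × 244) / (214 × 36) = 9760 / 7704 = 1.26687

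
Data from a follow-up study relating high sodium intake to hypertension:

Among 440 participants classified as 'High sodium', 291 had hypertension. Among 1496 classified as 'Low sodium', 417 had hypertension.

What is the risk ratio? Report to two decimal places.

From the description: a = 291, b = 149, c = 417, d = 1079.
Risk in exposed = 291/440 = 0.66136; risk in unexposed = 417/1496 = 0.27874.
RR = 0.66136 / 0.27874 = 2.37266
The risk among the exposed is 2.37 times that among the unexposed.

2.37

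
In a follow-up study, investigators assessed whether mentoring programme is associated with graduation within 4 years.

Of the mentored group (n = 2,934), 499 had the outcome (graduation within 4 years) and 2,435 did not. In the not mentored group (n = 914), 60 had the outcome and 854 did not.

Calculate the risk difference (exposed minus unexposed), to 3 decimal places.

0.104

From the description: a = 499, b = 2435, c = 60, d = 854.
Risk in exposed = 499/2934 = 0.170075; risk in unexposed = 60/914 = 0.065646.
Risk difference = 0.170075 − 0.065646 = 0.104429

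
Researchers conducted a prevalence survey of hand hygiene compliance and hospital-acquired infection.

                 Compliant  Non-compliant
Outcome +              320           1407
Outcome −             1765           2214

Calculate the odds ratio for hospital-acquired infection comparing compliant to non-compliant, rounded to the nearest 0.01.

0.29

Reading the table with exposure as columns: a = 320 (Compliant, case), b = 1765 (Compliant, non-case), c = 1407 (Non-compliant, case), d = 2214.
OR = (a·d)/(b·c) = (320 × 2214) / (1765 × 1407) = 708480 / 2483355 = 0.28529
Exposure is associated with lower odds of hospital-acquired infection (OR = 0.29 < 1).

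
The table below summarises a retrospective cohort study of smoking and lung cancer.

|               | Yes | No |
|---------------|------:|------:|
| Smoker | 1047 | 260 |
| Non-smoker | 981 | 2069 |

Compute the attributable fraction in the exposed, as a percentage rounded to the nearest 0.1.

59.8

Cells: a = 1047, b = 260, c = 981, d = 2069.
Risk in exposed = 1047/1307 = 0.80107; risk in unexposed = 981/3050 = 0.32164.
RR = 0.80107/0.32164 = 2.49059
AR% = (RR − 1)/RR × 100 = (2.49059 − 1)/2.49059 × 100 = 59.8488%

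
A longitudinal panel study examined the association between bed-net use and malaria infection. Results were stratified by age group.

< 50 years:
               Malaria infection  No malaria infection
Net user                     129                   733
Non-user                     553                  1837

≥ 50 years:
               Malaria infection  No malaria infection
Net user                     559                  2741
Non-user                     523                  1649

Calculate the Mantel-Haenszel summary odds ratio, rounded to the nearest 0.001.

0.624

OR_MH = Σ(aᵢdᵢ/nᵢ) / Σ(bᵢcᵢ/nᵢ), where nᵢ is the stratum total.
Stratum 1 (< 50 years): n = 3252; a·d/n = 129·1837/3252 = 72.8699; b·c/n = 733·553/3252 = 124.6461
Stratum 2 (≥ 50 years): n = 5472; a·d/n = 559·1649/5472 = 168.4560; b·c/n = 2741·523/5472 = 261.9779
OR_MH = (72.8699 + 168.4560) / (124.6461 + 261.9779) = 241.3259 / 386.6240 = 0.62419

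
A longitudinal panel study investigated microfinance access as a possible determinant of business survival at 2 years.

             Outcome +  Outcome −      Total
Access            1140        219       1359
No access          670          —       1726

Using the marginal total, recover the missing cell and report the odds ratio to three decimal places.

The missing cell is in the unexposed row: 1726 − 670 = 1056.
So a = 1140, b = 219, c = 670, d = 1056.
OR = (a·d)/(b·c) = (1140 × 1056) / (219 × 670) = 1203840 / 146730 = 8.20446

8.204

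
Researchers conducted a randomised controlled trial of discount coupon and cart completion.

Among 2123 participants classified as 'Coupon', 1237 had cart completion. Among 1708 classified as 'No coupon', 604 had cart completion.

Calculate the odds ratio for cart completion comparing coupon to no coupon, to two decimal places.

2.55

From the description: a = 1237, b = 886, c = 604, d = 1104.
OR = (a·d)/(b·c) = (1237 × 1104) / (886 × 604) = 1365648 / 535144 = 2.55193
The odds of cart completion are about 2.55 times as high in the coupon group.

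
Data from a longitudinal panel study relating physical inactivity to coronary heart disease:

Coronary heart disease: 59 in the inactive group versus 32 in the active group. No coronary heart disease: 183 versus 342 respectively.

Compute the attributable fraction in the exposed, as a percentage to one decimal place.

64.9

From the description: a = 59, b = 183, c = 32, d = 342.
Risk in exposed = 59/242 = 0.24380; risk in unexposed = 32/374 = 0.08556.
RR = 0.24380/0.08556 = 2.84943
AR% = (RR − 1)/RR × 100 = (2.84943 − 1)/2.84943 × 100 = 64.9053%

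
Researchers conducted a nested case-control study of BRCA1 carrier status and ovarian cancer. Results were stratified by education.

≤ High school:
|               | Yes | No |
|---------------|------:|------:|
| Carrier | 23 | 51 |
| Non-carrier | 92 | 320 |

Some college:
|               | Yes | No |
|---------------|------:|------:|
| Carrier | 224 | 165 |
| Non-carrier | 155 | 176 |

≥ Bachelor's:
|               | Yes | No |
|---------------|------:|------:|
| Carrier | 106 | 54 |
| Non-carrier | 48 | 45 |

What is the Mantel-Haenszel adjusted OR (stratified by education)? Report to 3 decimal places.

1.601

OR_MH = Σ(aᵢdᵢ/nᵢ) / Σ(bᵢcᵢ/nᵢ), where nᵢ is the stratum total.
Stratum 1 (≤ High school): n = 486; a·d/n = 23·320/486 = 15.1440; b·c/n = 51·92/486 = 9.6543
Stratum 2 (Some college): n = 720; a·d/n = 224·176/720 = 54.7556; b·c/n = 165·155/720 = 35.5208
Stratum 3 (≥ Bachelor's): n = 253; a·d/n = 106·45/253 = 18.8538; b·c/n = 54·48/253 = 10.2451
OR_MH = (15.1440 + 54.7556 + 18.8538) / (9.6543 + 35.5208 + 10.2451) = 88.7533 / 55.4202 = 1.60146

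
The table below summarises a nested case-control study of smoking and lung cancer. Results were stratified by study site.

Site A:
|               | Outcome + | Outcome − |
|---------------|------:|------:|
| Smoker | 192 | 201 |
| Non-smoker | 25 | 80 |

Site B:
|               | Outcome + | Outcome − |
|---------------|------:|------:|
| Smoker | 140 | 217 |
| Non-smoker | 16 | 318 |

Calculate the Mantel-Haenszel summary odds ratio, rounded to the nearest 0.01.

6.30

OR_MH = Σ(aᵢdᵢ/nᵢ) / Σ(bᵢcᵢ/nᵢ), where nᵢ is the stratum total.
Stratum 1 (Site A): n = 498; a·d/n = 192·80/498 = 30.8434; b·c/n = 201·25/498 = 10.0904
Stratum 2 (Site B): n = 691; a·d/n = 140·318/691 = 64.4284; b·c/n = 217·16/691 = 5.0246
OR_MH = (30.8434 + 64.4284) / (10.0904 + 5.0246) = 95.2717 / 15.1150 = 6.30314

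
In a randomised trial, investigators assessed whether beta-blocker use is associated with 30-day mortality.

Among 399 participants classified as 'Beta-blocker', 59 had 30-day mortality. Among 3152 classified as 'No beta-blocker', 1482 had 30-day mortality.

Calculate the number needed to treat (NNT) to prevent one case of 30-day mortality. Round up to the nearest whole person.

Risk in treated group = 59/399 = 0.14787; risk in control = 1482/3152 = 0.47018.
Absolute risk reduction = 0.47018 − 0.14787 = 0.32231
NNT = 1 / ARR = 1 / 0.32231 = 3.103 → round up → 4

4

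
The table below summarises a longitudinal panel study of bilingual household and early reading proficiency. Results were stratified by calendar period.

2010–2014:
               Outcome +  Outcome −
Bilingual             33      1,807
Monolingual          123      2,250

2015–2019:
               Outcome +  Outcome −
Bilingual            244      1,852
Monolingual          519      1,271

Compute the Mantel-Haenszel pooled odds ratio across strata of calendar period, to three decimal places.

OR_MH = Σ(aᵢdᵢ/nᵢ) / Σ(bᵢcᵢ/nᵢ), where nᵢ is the stratum total.
Stratum 1 (2010–2014): n = 4213; a·d/n = 33·2250/4213 = 17.6240; b·c/n = 1807·123/4213 = 52.7560
Stratum 2 (2015–2019): n = 3886; a·d/n = 244·1271/3886 = 79.8055; b·c/n = 1852·519/3886 = 247.3464
OR_MH = (17.6240 + 79.8055) / (52.7560 + 247.3464) = 97.4295 / 300.1024 = 0.32465

0.325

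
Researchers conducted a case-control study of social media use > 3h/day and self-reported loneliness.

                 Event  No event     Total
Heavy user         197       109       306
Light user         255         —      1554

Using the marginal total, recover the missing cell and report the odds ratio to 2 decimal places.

9.21

The missing cell is in the unexposed row: 1554 − 255 = 1299.
So a = 197, b = 109, c = 255, d = 1299.
OR = (a·d)/(b·c) = (197 × 1299) / (109 × 255) = 255903 / 27795 = 9.20680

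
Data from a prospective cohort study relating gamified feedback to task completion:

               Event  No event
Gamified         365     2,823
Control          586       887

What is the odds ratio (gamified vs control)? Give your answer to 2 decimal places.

0.20

Cells: a = 365, b = 2823, c = 586, d = 887.
OR = (a·d)/(b·c) = (365 × 887) / (2823 × 586) = 323755 / 1654278 = 0.19571
Exposure is associated with lower odds of task completion (OR = 0.20 < 1).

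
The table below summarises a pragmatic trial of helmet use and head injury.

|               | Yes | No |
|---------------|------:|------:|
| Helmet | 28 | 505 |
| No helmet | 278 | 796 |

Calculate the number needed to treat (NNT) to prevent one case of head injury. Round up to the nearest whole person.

Risk in treated group = 28/533 = 0.05253; risk in control = 278/1074 = 0.25885.
Absolute risk reduction = 0.25885 − 0.05253 = 0.20631
NNT = 1 / ARR = 1 / 0.20631 = 4.847 → round up → 5

5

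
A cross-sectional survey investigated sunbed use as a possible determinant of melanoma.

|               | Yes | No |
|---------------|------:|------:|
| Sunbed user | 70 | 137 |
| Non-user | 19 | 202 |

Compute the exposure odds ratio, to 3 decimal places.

5.432

Cells: a = 70, b = 137, c = 19, d = 202.
OR = (a·d)/(b·c) = (70 × 202) / (137 × 19) = 14140 / 2603 = 5.43219
The odds of melanoma are about 5.43 times as high in the sunbed user group.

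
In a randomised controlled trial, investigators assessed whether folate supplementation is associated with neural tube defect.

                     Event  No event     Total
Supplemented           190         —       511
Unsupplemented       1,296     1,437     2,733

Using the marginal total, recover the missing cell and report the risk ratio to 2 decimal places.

0.78

The missing cell is in the exposed row: 511 − 190 = 321.
So a = 190, b = 321, c = 1296, d = 1437.
RR = [a/(a+b)] / [c/(c+d)] = (190/511) / (1296/2733) = 0.37182/0.47420 = 0.78409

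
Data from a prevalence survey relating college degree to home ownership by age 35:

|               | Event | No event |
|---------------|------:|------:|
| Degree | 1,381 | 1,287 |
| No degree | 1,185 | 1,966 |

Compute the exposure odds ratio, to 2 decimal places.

1.78

Cells: a = 1381, b = 1287, c = 1185, d = 1966.
OR = (a·d)/(b·c) = (1381 × 1966) / (1287 × 1185) = 2715046 / 1525095 = 1.78025
The odds of home ownership by age 35 are about 1.78 times as high in the degree group.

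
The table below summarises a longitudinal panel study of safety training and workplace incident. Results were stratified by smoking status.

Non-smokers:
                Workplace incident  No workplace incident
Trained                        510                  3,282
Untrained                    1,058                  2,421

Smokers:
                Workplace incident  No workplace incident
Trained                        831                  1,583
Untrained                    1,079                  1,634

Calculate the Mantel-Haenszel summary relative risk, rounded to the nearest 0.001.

0.645

RR_MH = Σ(aᵢ·n₀ᵢ/nᵢ) / Σ(cᵢ·n₁ᵢ/nᵢ), with n₁ᵢ = aᵢ+bᵢ (exposed), n₀ᵢ = cᵢ+dᵢ (unexposed), nᵢ = n₁ᵢ+n₀ᵢ.
Stratum 1 (Non-smokers): n₁ = 3792, n₀ = 3479, n = 7271; a·n₀/n = 510·3479/7271 = 244.0228; c·n₁/n = 1058·3792/7271 = 551.7722
Stratum 2 (Smokers): n₁ = 2414, n₀ = 2713, n = 5127; a·n₀/n = 831·2713/5127 = 439.7314; c·n₁/n = 1079·2414/5127 = 508.0371
RR_MH = (244.0228 + 439.7314) / (551.7722 + 508.0371) = 683.7543 / 1059.8093 = 0.64517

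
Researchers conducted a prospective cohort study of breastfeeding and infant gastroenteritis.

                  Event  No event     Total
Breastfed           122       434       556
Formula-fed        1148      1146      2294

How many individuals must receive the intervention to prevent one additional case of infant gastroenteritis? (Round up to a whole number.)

Risk in treated group = 122/556 = 0.21942; risk in control = 1148/2294 = 0.50044.
Absolute risk reduction = 0.50044 − 0.21942 = 0.28101
NNT = 1 / ARR = 1 / 0.28101 = 3.559 → round up → 4

4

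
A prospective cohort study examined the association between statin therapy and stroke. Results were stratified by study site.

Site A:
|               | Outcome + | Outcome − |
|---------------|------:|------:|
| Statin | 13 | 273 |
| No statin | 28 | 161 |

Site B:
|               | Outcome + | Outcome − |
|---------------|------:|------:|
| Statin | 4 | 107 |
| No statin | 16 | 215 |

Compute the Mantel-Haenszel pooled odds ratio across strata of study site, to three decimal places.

OR_MH = Σ(aᵢdᵢ/nᵢ) / Σ(bᵢcᵢ/nᵢ), where nᵢ is the stratum total.
Stratum 1 (Site A): n = 475; a·d/n = 13·161/475 = 4.4063; b·c/n = 273·28/475 = 16.0926
Stratum 2 (Site B): n = 342; a·d/n = 4·215/342 = 2.5146; b·c/n = 107·16/342 = 5.0058
OR_MH = (4.4063 + 2.5146) / (16.0926 + 5.0058) = 6.9209 / 21.0985 = 0.32803

0.328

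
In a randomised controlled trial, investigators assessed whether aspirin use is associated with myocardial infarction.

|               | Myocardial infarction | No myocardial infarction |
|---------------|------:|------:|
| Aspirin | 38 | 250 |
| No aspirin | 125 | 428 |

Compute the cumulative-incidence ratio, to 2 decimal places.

0.58

Cells: a = 38, b = 250, c = 125, d = 428.
Risk in exposed = 38/288 = 0.13194; risk in unexposed = 125/553 = 0.22604.
RR = 0.13194 / 0.22604 = 0.58372
The risk is 42% lower among the exposed than among the unexposed.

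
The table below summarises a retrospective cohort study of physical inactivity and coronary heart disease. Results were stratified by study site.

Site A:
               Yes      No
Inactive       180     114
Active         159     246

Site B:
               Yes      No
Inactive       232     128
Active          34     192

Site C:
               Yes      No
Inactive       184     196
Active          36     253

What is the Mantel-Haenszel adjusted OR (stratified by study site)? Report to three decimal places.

4.759

OR_MH = Σ(aᵢdᵢ/nᵢ) / Σ(bᵢcᵢ/nᵢ), where nᵢ is the stratum total.
Stratum 1 (Site A): n = 699; a·d/n = 180·246/699 = 63.3476; b·c/n = 114·159/699 = 25.9313
Stratum 2 (Site B): n = 586; a·d/n = 232·192/586 = 76.0137; b·c/n = 128·34/586 = 7.4266
Stratum 3 (Site C): n = 669; a·d/n = 184·253/669 = 69.5845; b·c/n = 196·36/669 = 10.5471
OR_MH = (63.3476 + 76.0137 + 69.5845) / (25.9313 + 7.4266 + 10.5471) = 208.9457 / 43.9050 = 4.75904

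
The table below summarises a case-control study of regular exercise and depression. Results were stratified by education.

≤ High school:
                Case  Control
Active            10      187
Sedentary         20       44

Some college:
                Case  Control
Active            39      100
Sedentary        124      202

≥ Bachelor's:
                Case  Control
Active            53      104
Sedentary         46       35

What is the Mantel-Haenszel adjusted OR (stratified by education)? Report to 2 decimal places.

0.43

OR_MH = Σ(aᵢdᵢ/nᵢ) / Σ(bᵢcᵢ/nᵢ), where nᵢ is the stratum total.
Stratum 1 (≤ High school): n = 261; a·d/n = 10·44/261 = 1.6858; b·c/n = 187·20/261 = 14.3295
Stratum 2 (Some college): n = 465; a·d/n = 39·202/465 = 16.9419; b·c/n = 100·124/465 = 26.6667
Stratum 3 (≥ Bachelor's): n = 238; a·d/n = 53·35/238 = 7.7941; b·c/n = 104·46/238 = 20.1008
OR_MH = (1.6858 + 16.9419 + 7.7941) / (14.3295 + 26.6667 + 20.1008) = 26.4219 / 61.0970 = 0.43246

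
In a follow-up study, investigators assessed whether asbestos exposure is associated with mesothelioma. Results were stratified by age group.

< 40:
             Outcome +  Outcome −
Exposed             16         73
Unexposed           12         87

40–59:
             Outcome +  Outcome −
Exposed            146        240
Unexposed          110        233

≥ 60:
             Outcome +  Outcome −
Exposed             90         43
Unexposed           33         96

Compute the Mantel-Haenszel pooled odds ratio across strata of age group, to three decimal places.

1.880

OR_MH = Σ(aᵢdᵢ/nᵢ) / Σ(bᵢcᵢ/nᵢ), where nᵢ is the stratum total.
Stratum 1 (< 40): n = 188; a·d/n = 16·87/188 = 7.4043; b·c/n = 73·12/188 = 4.6596
Stratum 2 (40–59): n = 729; a·d/n = 146·233/729 = 46.6639; b·c/n = 240·110/729 = 36.2140
Stratum 3 (≥ 60): n = 262; a·d/n = 90·96/262 = 32.9771; b·c/n = 43·33/262 = 5.4160
OR_MH = (7.4043 + 46.6639 + 32.9771) / (4.6596 + 36.2140 + 5.4160) = 87.0453 / 46.2896 = 1.88045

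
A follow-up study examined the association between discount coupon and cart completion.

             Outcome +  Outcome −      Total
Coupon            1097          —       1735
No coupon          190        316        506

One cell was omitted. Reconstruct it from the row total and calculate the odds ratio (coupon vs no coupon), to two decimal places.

2.86

The missing cell is in the exposed row: 1735 − 1097 = 638.
So a = 1097, b = 638, c = 190, d = 316.
OR = (a·d)/(b·c) = (1097 × 316) / (638 × 190) = 346652 / 121220 = 2.85969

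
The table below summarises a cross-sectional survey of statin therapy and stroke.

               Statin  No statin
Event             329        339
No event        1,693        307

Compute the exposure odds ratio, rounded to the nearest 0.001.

Reading the table with exposure as columns: a = 329 (Statin, case), b = 1693 (Statin, non-case), c = 339 (No statin, case), d = 307.
OR = (a·d)/(b·c) = (329 × 307) / (1693 × 339) = 101003 / 573927 = 0.17599
Exposure is associated with lower odds of stroke (OR = 0.18 < 1).

0.176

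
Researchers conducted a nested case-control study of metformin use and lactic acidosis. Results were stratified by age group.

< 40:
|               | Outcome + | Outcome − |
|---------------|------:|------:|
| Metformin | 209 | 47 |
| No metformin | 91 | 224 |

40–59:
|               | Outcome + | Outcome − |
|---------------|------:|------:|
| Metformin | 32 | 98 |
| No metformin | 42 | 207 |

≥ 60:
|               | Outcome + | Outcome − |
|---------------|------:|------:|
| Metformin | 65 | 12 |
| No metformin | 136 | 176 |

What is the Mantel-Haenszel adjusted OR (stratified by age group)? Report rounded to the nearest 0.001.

OR_MH = Σ(aᵢdᵢ/nᵢ) / Σ(bᵢcᵢ/nᵢ), where nᵢ is the stratum total.
Stratum 1 (< 40): n = 571; a·d/n = 209·224/571 = 81.9895; b·c/n = 47·91/571 = 7.4904
Stratum 2 (40–59): n = 379; a·d/n = 32·207/379 = 17.4776; b·c/n = 98·42/379 = 10.8602
Stratum 3 (≥ 60): n = 389; a·d/n = 65·176/389 = 29.4087; b·c/n = 12·136/389 = 4.1954
OR_MH = (81.9895 + 17.4776 + 29.4087) / (7.4904 + 10.8602 + 4.1954) = 128.8758 / 22.5459 = 5.71615

5.716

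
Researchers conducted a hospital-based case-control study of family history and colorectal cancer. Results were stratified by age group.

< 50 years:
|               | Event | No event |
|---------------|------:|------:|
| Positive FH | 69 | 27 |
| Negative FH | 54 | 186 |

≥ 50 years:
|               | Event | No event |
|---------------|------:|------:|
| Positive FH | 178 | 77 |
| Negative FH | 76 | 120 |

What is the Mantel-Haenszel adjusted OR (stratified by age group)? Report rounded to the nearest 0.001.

OR_MH = Σ(aᵢdᵢ/nᵢ) / Σ(bᵢcᵢ/nᵢ), where nᵢ is the stratum total.
Stratum 1 (< 50 years): n = 336; a·d/n = 69·186/336 = 38.1964; b·c/n = 27·54/336 = 4.3393
Stratum 2 (≥ 50 years): n = 451; a·d/n = 178·120/451 = 47.3614; b·c/n = 77·76/451 = 12.9756
OR_MH = (38.1964 + 47.3614) / (4.3393 + 12.9756) = 85.5578 / 17.3149 = 4.94129

4.941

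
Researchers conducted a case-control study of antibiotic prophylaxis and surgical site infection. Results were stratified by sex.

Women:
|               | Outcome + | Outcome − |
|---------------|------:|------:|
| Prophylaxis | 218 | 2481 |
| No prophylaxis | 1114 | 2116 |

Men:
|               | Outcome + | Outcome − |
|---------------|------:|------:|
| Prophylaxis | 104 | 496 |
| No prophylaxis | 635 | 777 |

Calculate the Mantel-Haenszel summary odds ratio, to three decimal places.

0.189

OR_MH = Σ(aᵢdᵢ/nᵢ) / Σ(bᵢcᵢ/nᵢ), where nᵢ is the stratum total.
Stratum 1 (Women): n = 5929; a·d/n = 218·2116/5929 = 77.8020; b·c/n = 2481·1114/5929 = 466.1552
Stratum 2 (Men): n = 2012; a·d/n = 104·777/2012 = 40.1630; b·c/n = 496·635/2012 = 156.5408
OR_MH = (77.8020 + 40.1630) / (466.1552 + 156.5408) = 117.9650 / 622.6959 = 0.18944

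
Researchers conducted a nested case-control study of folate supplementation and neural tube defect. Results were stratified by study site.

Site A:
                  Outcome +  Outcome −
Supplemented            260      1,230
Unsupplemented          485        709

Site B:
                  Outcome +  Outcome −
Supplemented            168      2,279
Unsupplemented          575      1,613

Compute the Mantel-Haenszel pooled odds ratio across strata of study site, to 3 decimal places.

0.252

OR_MH = Σ(aᵢdᵢ/nᵢ) / Σ(bᵢcᵢ/nᵢ), where nᵢ is the stratum total.
Stratum 1 (Site A): n = 2684; a·d/n = 260·709/2684 = 68.6811; b·c/n = 1230·485/2684 = 222.2615
Stratum 2 (Site B): n = 4635; a·d/n = 168·1613/4635 = 58.4647; b·c/n = 2279·575/4635 = 282.7238
OR_MH = (68.6811 + 58.4647) / (222.2615 + 282.7238) = 127.1458 / 504.9854 = 0.25178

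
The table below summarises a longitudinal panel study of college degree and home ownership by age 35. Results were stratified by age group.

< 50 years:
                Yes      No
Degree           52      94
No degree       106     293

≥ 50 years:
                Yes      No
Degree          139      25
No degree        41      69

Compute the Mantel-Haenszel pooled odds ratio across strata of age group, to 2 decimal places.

OR_MH = Σ(aᵢdᵢ/nᵢ) / Σ(bᵢcᵢ/nᵢ), where nᵢ is the stratum total.
Stratum 1 (< 50 years): n = 545; a·d/n = 52·293/545 = 27.9560; b·c/n = 94·106/545 = 18.2826
Stratum 2 (≥ 50 years): n = 274; a·d/n = 139·69/274 = 35.0036; b·c/n = 25·41/274 = 3.7409
OR_MH = (27.9560 + 35.0036) / (18.2826 + 3.7409) = 62.9596 / 22.0234 = 2.85875

2.86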